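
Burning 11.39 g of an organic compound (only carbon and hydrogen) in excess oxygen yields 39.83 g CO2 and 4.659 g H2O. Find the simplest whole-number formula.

C7H4

mol C = 39.83 / 44.01 = 0.9050; mass C = 0.9050 × 12.01 = 10.87 g
mol H = 2 × (4.659 / 18.02) = 0.5171; mass H = 0.5171 × 1.008 = 0.5212 g
Smallest is H at 0.5171 mol; normalising gives C 1.750, H 1.000
Scaling by 4: C 7.00, H 4.00 → C7H4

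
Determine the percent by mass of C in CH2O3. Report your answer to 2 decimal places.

Molar mass = 1(12.01) + 2(1.008) + 3(16.00) = 62.026 g/mol
Mass of C per mole = 1 × 12.01 = 12.010 g
% C = 12.010 / 62.026 × 100 = 19.36%

19.36%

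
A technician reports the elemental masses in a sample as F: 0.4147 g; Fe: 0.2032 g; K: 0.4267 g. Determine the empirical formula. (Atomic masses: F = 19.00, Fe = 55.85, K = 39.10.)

F6FeK3

n(F) = 0.4147/19.00 = 0.02183, n(Fe) = 0.2032/55.85 = 0.003638, n(K) = 0.4267/39.10 = 0.01091
Ratios (÷ 0.003638): F 5.999, Fe 1.000, K 2.999
→ F6FeK3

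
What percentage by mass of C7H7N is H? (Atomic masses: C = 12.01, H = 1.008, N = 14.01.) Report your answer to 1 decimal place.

Molar mass = 7(12.01) + 7(1.008) + 1(14.01) = 105.136 g/mol
Mass of H per mole = 7 × 1.008 = 7.056 g
% H = 7.056 / 105.136 × 100 = 6.7%

6.7%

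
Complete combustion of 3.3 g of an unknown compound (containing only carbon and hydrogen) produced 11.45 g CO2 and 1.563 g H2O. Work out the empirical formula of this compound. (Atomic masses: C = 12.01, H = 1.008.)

mol C = 11.45 / 44.01 = 0.2602; mass C = 0.2602 × 12.01 = 3.125 g
mol H = 2 × (1.563 / 18.02) = 0.1735; mass H = 0.1735 × 1.008 = 0.1749 g
Ratios (÷ 0.1735): C 1.500, H 1.000
Scaling by 2: C 3.00, H 2.00 → C3H2

C3H2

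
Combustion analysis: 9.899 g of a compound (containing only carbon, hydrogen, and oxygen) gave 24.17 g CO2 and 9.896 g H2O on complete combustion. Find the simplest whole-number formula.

C4H8O

mol C = 24.17 / 44.01 = 0.5492; mass C = 0.5492 × 12.01 = 6.596 g
mol H = 2 × (9.896 / 18.02) = 1.098; mass H = 1.098 × 1.008 = 1.107 g
mass O = 9.899 − (7.703) = 2.196 g → mol O = 0.1373
Divide by the smallest (0.1373 mol O): C 4.001, H 8.002, O 1.000
Ratio ≈ 4:8:1, so the empirical formula is C4H8O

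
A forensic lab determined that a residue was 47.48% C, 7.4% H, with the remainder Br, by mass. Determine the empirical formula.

Assume 100 g: 47.48 g C, 7.4 g H, 45.12 g Br.
Moles — C: 47.48 / 12.01 = 3.953 mol; H: 7.4 / 1.008 = 7.341 mol; Br: 45.12 / 79.90 = 0.5647 mol
Divide by the smallest (0.5647 mol Br): C 7.001, H 13.000, Br 1.000
→ C7H13Br

C7H13Br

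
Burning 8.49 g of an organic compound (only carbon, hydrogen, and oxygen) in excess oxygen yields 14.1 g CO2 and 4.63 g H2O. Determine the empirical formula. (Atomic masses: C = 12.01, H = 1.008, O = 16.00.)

C5H8O4

mol C = 14.1 / 44.01 = 0.3204; mass C = 0.3204 × 12.01 = 3.848 g
mol H = 2 × (4.63 / 18.02) = 0.5139; mass H = 0.5139 × 1.008 = 0.5180 g
mass O = 8.49 − (4.366) = 4.124 g → mol O = 0.2578
Divide by the smallest (0.2578 mol O): C 1.243, H 1.994, O 1.000
×4: C 4.97, H 7.97, O 4.00 → C5H8O4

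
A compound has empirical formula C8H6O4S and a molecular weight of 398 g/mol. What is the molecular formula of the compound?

C16H12O8S2

Empirical-formula mass = 198.20 g/mol
n = 398 / 198.20 = 2.01 ≈ 2
Molecular formula = (C8H6O4S)2 = C16H12O8S2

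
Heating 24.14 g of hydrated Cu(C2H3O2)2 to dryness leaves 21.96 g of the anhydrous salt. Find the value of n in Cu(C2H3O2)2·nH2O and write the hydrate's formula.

Mass of water lost = 24.14 − 21.96 = 2.18 g → 2.18 / 18.02 = 0.121 mol H2O
Molar mass of Cu(C2H3O2)2 = 181.64 g/mol → mol Cu(C2H3O2)2 = 21.96 / 181.64 = 0.1209
n = 0.121 / 0.1209 = 1.00 ≈ 1 → Cu(C2H3O2)2·H2O

Cu(C2H3O2)2·H2O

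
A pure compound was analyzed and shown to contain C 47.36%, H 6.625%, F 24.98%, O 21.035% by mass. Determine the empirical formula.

C3H5FO

Assume 100 g: 47.36 g C, 6.625 g H, 24.98 g F, 21.035 g O.
C: 47.36 g ÷ 12.01 g/mol = 3.943 mol
H: 6.625 g ÷ 1.008 g/mol = 6.572 mol
F: 24.98 g ÷ 19.00 g/mol = 1.315 mol
O: 21.035 g ÷ 16.00 g/mol = 1.315 mol
Ratios (÷ 1.315): C 2.999, H 4.999, F 1.000, O 1.000
→ C3H5FO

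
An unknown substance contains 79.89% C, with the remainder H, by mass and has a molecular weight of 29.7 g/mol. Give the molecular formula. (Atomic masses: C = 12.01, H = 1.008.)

C2H6

Assume 100 g: 79.89 g C, 20.11 g H.
Moles — C: 79.89 / 12.01 = 6.652 mol; H: 20.11 / 1.008 = 19.95 mol
Smallest is C at 6.652 mol; normalising gives C 1.000, H 2.999
→ CH3
Empirical-formula mass = 15.03 g/mol
n = 29.7 / 15.03 = 1.98 ≈ 2
Molecular formula = (CH3)×2 = C2H6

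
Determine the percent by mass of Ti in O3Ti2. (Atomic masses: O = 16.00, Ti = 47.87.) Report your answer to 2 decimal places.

Molar mass = 3(16.00) + 2(47.87) = 143.740 g/mol
Mass of Ti per mole = 2 × 47.87 = 95.740 g
% Ti = 95.740 / 143.740 × 100 = 66.61%

66.61%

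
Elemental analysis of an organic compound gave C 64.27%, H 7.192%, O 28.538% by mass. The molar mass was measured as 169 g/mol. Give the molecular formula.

Assume 100 g: 64.27 g C, 7.192 g H, 28.538 g O.
Moles — C: 64.27 / 12.01 = 5.351 mol; H: 7.192 / 1.008 = 7.135 mol; O: 28.538 / 16.00 = 1.784 mol
Ratios (÷ 1.784): C 3.000, H 4.000, O 1.000
→ C3H4O
Empirical-formula mass = 56.06 g/mol
n = 169 / 56.06 = 3.01 ≈ 3
Molecular formula = (C3H4O)×3 = C9H12O3

C9H12O3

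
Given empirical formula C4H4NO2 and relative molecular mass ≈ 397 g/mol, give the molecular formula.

C16H16N4O8

Empirical-formula mass = 98.08 g/mol
n = 397 / 98.08 = 4.05 ≈ 4
Molecular formula = (C4H4NO2)4 = C16H16N4O8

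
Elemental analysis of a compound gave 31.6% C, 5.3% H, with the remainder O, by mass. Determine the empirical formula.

Assume 100 g: 31.6 g C, 5.3 g H, 63.1 g O.
Moles — C: 31.6 / 12.01 = 2.631 mol; H: 5.3 / 1.008 = 5.258 mol; O: 63.1 / 16.00 = 3.944 mol
Ratios (÷ 2.631): C 1.000, H 1.998, O 1.499
Multiply by 2: C 2.00, H 4.00, O 3.00 → C2H4O3

C2H4O3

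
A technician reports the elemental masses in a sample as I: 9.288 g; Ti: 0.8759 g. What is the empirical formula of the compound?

I4Ti

I: 9.288 g ÷ 126.90 g/mol = 0.07319 mol
Ti: 0.8759 g ÷ 47.87 g/mol = 0.0183 mol
Divide by the smallest (0.0183 mol Ti): I 4.000, Ti 1.000
→ I4Ti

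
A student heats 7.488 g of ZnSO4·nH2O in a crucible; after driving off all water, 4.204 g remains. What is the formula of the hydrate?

Mass of water lost = 7.488 − 4.204 = 3.284 g → 3.284 / 18.02 = 0.1822 mol H2O
Molar mass of ZnSO4 = 161.45 g/mol → mol ZnSO4 = 4.204 / 161.45 = 0.02604
n = 0.1822 / 0.02604 = 7.00 ≈ 7 → ZnSO4·7H2O

ZnSO4·7H2O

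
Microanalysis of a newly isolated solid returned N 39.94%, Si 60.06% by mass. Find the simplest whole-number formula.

Assume 100 g: 39.94 g N, 60.06 g Si.
Moles — N: 39.94 / 14.01 = 2.851 mol; Si: 60.06 / 28.09 = 2.138 mol
Divide by the smallest (2.138 mol Si): N 1.333, Si 1.000
Scaling by 3: N 4.00, Si 3.00 → N4Si3

N4Si3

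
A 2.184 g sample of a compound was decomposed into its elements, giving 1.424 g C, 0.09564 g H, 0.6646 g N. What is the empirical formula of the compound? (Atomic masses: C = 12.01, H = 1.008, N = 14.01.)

C: 1.424 g ÷ 12.01 g/mol = 0.1186 mol
H: 0.09564 g ÷ 1.008 g/mol = 0.09488 mol
N: 0.6646 g ÷ 14.01 g/mol = 0.04744 mol
Smallest is N at 0.04744 mol; normalising gives C 2.499, H 2.000, N 1.000
Scaling by 2: C 5.00, H 4.00, N 2.00 → C5H4N2

C5H4N2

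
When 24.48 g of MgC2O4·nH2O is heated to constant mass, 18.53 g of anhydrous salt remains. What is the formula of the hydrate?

Mass of water lost = 24.48 − 18.53 = 5.95 g → 5.95 / 18.02 = 0.3302 mol H2O
Molar mass of MgC2O4 = 112.33 g/mol → mol MgC2O4 = 18.53 / 112.33 = 0.165
n = 0.3302 / 0.165 = 2.00 ≈ 2 → MgC2O4·2H2O

MgC2O4·2H2O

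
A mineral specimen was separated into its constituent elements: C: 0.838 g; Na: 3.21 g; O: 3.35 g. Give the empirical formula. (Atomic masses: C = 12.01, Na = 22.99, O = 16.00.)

CNa2O3

Moles — C: 0.838 / 12.01 = 0.06978 mol; Na: 3.21 / 22.99 = 0.1396 mol; O: 3.35 / 16.00 = 0.2094 mol
Ratios (÷ 0.06978): C 1.000, Na 2.001, O 3.001
≈ 1:2:3 → CNa2O3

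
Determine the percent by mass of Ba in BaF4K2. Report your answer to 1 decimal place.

Molar mass = 1(137.33) + 4(19.00) + 2(39.10) = 291.530 g/mol
Mass of Ba per mole = 1 × 137.33 = 137.330 g
% Ba = 137.330 / 291.530 × 100 = 47.1%

47.1%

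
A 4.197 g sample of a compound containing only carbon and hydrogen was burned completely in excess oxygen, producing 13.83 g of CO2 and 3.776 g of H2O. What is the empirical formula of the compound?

mol C = 13.83 / 44.01 = 0.3142; mass C = 0.3142 × 12.01 = 3.774 g
mol H = 2 × (3.776 / 18.02) = 0.4191; mass H = 0.4191 × 1.008 = 0.4224 g
Ratios (÷ 0.3142): C 1.000, H 1.334
Scaling by 3: C 3.00, H 4.00 → C3H4

C3H4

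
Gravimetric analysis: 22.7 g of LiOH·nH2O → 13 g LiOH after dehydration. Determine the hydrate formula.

Mass of water lost = 22.7 − 13 = 9.7 g → 9.7 / 18.02 = 0.5383 mol H2O
Molar mass of LiOH = 23.95 g/mol → mol LiOH = 13 / 23.95 = 0.5428
n = 0.5383 / 0.5428 = 0.99 ≈ 1 → LiOH·H2O

LiOH·H2O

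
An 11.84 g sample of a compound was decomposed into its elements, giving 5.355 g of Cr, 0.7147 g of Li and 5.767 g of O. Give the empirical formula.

Moles — Cr: 5.355 / 52.00 = 0.103 mol; Li: 0.7147 / 6.94 = 0.103 mol; O: 5.767 / 16.00 = 0.3604 mol
Ratios (÷ 0.103): Cr 1.000, Li 1.000, O 3.500
×2: Cr 2.00, Li 2.00, O 7.00 → Cr2Li2O7

Cr2Li2O7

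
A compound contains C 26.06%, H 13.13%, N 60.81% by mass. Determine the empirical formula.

Assume 100 g: 26.06 g C, 13.13 g H, 60.81 g N.
n(C) = 26.06/12.01 = 2.17, n(H) = 13.13/1.008 = 13.03, n(N) = 60.81/14.01 = 4.34
Divide by the smallest (2.17 mol C): C 1.000, H 6.003, N 2.000
Ratio ≈ 1:6:2, so the empirical formula is CH6N2

CH6N2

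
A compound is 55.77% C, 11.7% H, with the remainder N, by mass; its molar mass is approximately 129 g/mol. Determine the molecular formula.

Assume 100 g: 55.77 g C, 11.7 g H, 32.53 g N.
C: 55.77 g ÷ 12.01 g/mol = 4.644 mol
H: 11.7 g ÷ 1.008 g/mol = 11.61 mol
N: 32.53 g ÷ 14.01 g/mol = 2.322 mol
Smallest is N at 2.322 mol; normalising gives C 2.000, H 4.999, N 1.000
→ C2H5N
Empirical-formula mass = 43.07 g/mol
n = 129 / 43.07 = 3.00 ≈ 3
Molecular formula = (C2H5N)×3 = C6H15N3

C6H15N3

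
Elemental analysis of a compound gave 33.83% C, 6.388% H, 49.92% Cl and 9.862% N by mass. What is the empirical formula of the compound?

Assume 100 g: 33.83 g C, 6.388 g H, 49.92 g Cl, 9.862 g N.
n(C) = 33.83/12.01 = 2.817, n(H) = 6.388/1.008 = 6.337, n(Cl) = 49.92/35.45 = 1.408, n(N) = 9.862/14.01 = 0.7039
Ratios (÷ 0.7039): C 4.002, H 9.003, Cl 2.000, N 1.000
Ratio ≈ 4:9:2:1, so the empirical formula is C4H9Cl2N

C4H9Cl2N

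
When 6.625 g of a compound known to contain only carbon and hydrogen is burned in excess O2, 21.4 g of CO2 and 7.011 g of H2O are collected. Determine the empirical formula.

C5H8

mol C = 21.4 / 44.01 = 0.4863; mass C = 0.4863 × 12.01 = 5.840 g
mol H = 2 × (7.011 / 18.02) = 0.7781; mass H = 0.7781 × 1.008 = 0.7844 g
Smallest is C at 0.4863 mol; normalising gives C 1.000, H 1.600
Multiply by 5: C 5.00, H 8.00 → C5H8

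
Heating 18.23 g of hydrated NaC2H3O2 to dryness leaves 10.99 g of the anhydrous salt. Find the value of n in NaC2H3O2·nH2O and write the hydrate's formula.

NaC2H3O2·3H2O

Mass of water lost = 18.23 − 10.99 = 7.24 g → 7.24 / 18.02 = 0.4018 mol H2O
Molar mass of NaC2H3O2 = 82.03 g/mol → mol NaC2H3O2 = 10.99 / 82.03 = 0.134
n = 0.4018 / 0.134 = 3.00 ≈ 3 → NaC2H3O2·3H2O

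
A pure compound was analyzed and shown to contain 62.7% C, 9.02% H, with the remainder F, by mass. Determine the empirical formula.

Assume 100 g: 62.7 g C, 9.02 g H, 28.28 g F.
C: 62.7 g ÷ 12.01 g/mol = 5.221 mol
H: 9.02 g ÷ 1.008 g/mol = 8.948 mol
F: 28.28 g ÷ 19.00 g/mol = 1.488 mol
Smallest is F at 1.488 mol; normalising gives C 3.508, H 6.012, F 1.000
Scaling by 2: C 7.02, H 12.02, F 2.00 → C7H12F2

C7H12F2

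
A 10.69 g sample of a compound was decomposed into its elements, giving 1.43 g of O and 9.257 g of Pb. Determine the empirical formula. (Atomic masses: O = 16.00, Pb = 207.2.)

Moles — O: 1.43 / 16.00 = 0.08937 mol; Pb: 9.257 / 207.2 = 0.04468 mol
Ratios (÷ 0.04468): O 2.000, Pb 1.000
Ratio ≈ 2:1, so the empirical formula is O2Pb

O2Pb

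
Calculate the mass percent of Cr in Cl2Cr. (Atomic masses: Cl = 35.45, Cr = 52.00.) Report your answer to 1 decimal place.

Molar mass = 2(35.45) + 1(52.00) = 122.900 g/mol
Mass of Cr per mole = 1 × 52.00 = 52.000 g
% Cr = 52.000 / 122.900 × 100 = 42.3%

42.3%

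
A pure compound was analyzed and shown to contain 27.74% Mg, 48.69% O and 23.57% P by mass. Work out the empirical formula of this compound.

Assume 100 g: 27.74 g Mg, 48.69 g O, 23.57 g P.
Moles — Mg: 27.74 / 24.31 = 1.141 mol; O: 48.69 / 16.00 = 3.043 mol; P: 23.57 / 30.97 = 0.7611 mol
Divide by the smallest (0.7611 mol P): Mg 1.499, O 3.999, P 1.000
×2: Mg 3.00, O 8.00, P 2.00 → Mg3O8P2

Mg3O8P2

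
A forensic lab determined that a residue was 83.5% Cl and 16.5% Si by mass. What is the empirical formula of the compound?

Assume 100 g: 83.5 g Cl, 16.5 g Si.
n(Cl) = 83.5/35.45 = 2.355, n(Si) = 16.5/28.09 = 0.5874
Divide by the smallest (0.5874 mol Si): Cl 4.010, Si 1.000
→ Cl4Si

Cl4Si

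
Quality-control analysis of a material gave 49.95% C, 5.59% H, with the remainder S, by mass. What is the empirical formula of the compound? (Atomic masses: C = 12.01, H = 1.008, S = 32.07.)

C3H4S

Assume 100 g: 49.95 g C, 5.59 g H, 44.46 g S.
C: 49.95 g ÷ 12.01 g/mol = 4.159 mol
H: 5.59 g ÷ 1.008 g/mol = 5.546 mol
S: 44.46 g ÷ 32.07 g/mol = 1.386 mol
Divide by the smallest (1.386 mol S): C 3.000, H 4.000, S 1.000
≈ 3:4:1 → C3H4S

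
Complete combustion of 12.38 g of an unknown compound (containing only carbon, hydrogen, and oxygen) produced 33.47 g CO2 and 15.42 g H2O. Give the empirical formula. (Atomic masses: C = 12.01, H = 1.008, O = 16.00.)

C8H18O

mol C = 33.47 / 44.01 = 0.7605; mass C = 0.7605 × 12.01 = 9.134 g
mol H = 2 × (15.42 / 18.02) = 1.711; mass H = 1.711 × 1.008 = 1.725 g
mass O = 12.38 − (10.86) = 1.521 g → mol O = 0.09507
Smallest is O at 0.09507 mol; normalising gives C 7.999, H 18.001, O 1.000
→ C8H18O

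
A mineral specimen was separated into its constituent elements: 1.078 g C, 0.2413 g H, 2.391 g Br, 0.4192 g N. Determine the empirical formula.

C: 1.078 g ÷ 12.01 g/mol = 0.08976 mol
H: 0.2413 g ÷ 1.008 g/mol = 0.2394 mol
Br: 2.391 g ÷ 79.90 g/mol = 0.02992 mol
N: 0.4192 g ÷ 14.01 g/mol = 0.02992 mol
Divide by the smallest (0.02992 mol N): C 3.000, H 8.000, Br 1.000, N 1.000
Ratio ≈ 3:8:1:1, so the empirical formula is C3H8BrN

C3H8BrN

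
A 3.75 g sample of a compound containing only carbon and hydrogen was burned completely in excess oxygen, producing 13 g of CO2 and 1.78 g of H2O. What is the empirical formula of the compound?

C3H2

mol C = 13 / 44.01 = 0.2954; mass C = 0.2954 × 12.01 = 3.548 g
mol H = 2 × (1.78 / 18.02) = 0.1976; mass H = 0.1976 × 1.008 = 0.1991 g
Divide by the smallest (0.1976 mol H): C 1.495, H 1.000
Scaling by 2: C 2.99, H 2.00 → C3H2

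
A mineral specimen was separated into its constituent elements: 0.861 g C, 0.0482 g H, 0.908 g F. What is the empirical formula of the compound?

C3H2F2

n(C) = 0.861/12.01 = 0.07169, n(H) = 0.0482/1.008 = 0.04782, n(F) = 0.908/19.00 = 0.04779
Divide by the smallest (0.04779 mol F): C 1.500, H 1.001, F 1.000
×2: C 3.00, H 2.00, F 2.00 → C3H2F2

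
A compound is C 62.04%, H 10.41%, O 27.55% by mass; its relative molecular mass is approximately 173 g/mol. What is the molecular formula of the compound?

Assume 100 g: 62.04 g C, 10.41 g H, 27.55 g O.
C: 62.04 g ÷ 12.01 g/mol = 5.166 mol
H: 10.41 g ÷ 1.008 g/mol = 10.33 mol
O: 27.55 g ÷ 16.00 g/mol = 1.722 mol
Ratios (÷ 1.722): C 3.000, H 5.998, O 1.000
≈ 3:6:1 → C3H6O
Empirical-formula mass = 58.08 g/mol
n = 173 / 58.08 = 2.98 ≈ 3
Molecular formula = (C3H6O)×3 = C9H18O3

C9H18O3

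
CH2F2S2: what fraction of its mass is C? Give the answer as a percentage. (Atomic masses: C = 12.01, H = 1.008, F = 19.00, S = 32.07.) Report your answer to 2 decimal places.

Molar mass = 1(12.01) + 2(1.008) + 2(19.00) + 2(32.07) = 116.166 g/mol
Mass of C per mole = 1 × 12.01 = 12.010 g
% C = 12.010 / 116.166 × 100 = 10.34%

10.34%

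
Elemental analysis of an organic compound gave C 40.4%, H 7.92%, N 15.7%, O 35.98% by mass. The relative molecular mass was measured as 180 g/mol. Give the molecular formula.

Assume 100 g: 40.4 g C, 7.92 g H, 15.7 g N, 35.98 g O.
n(C) = 40.4/12.01 = 3.364, n(H) = 7.92/1.008 = 7.857, n(N) = 15.7/14.01 = 1.121, n(O) = 35.98/16.00 = 2.249
Ratios (÷ 1.121): C 3.002, H 7.011, N 1.000, O 2.007
≈ 3:7:1:2 → C3H7NO2
Empirical-formula mass = 89.10 g/mol
n = 180 / 89.10 = 2.02 ≈ 2
Molecular formula = (C3H7NO2)×2 = C6H14N2O4

C6H14N2O4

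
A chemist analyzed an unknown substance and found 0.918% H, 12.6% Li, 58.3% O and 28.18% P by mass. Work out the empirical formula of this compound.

HLi2O4P

Assume 100 g: 0.918 g H, 12.6 g Li, 58.3 g O, 28.18 g P.
n(H) = 0.918/1.008 = 0.9107, n(Li) = 12.6/6.94 = 1.816, n(O) = 58.3/16.00 = 3.644, n(P) = 28.18/30.97 = 0.9099
Smallest is P at 0.9099 mol; normalising gives H 1.001, Li 1.995, O 4.005, P 1.000
Ratio ≈ 1:2:4:1, so the empirical formula is HLi2O4P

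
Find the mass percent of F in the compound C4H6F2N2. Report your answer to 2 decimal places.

31.64%

Molar mass = 4(12.01) + 6(1.008) + 2(19.00) + 2(14.01) = 120.108 g/mol
Mass of F per mole = 2 × 19.00 = 38.000 g
% F = 38.000 / 120.108 × 100 = 31.64%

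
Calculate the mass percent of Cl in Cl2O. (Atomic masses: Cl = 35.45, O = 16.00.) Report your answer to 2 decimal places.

Molar mass = 2(35.45) + 1(16.00) = 86.900 g/mol
Mass of Cl per mole = 2 × 35.45 = 70.900 g
% Cl = 70.900 / 86.900 × 100 = 81.59%

81.59%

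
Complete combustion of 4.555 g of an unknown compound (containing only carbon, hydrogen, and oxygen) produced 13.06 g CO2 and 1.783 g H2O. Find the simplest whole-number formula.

mol C = 13.06 / 44.01 = 0.2968; mass C = 0.2968 × 12.01 = 3.564 g
mol H = 2 × (1.783 / 18.02) = 0.1979; mass H = 0.1979 × 1.008 = 0.1995 g
mass O = 4.555 − (3.763) = 0.7915 g → mol O = 0.04947
Divide by the smallest (0.04947 mol O): C 5.998, H 4.000, O 1.000
≈ 6:4:1 → C6H4O

C6H4O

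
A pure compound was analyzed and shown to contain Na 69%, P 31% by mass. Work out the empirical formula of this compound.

Assume 100 g: 69 g Na, 31 g P.
Moles — Na: 69 / 22.99 = 3.001 mol; P: 31 / 30.97 = 1.001 mol
Smallest is P at 1.001 mol; normalising gives Na 2.998, P 1.000
→ Na3P

Na3P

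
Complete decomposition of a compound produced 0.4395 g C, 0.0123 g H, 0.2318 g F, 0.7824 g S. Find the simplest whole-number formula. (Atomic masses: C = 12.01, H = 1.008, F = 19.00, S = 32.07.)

C: 0.4395 g ÷ 12.01 g/mol = 0.03659 mol
H: 0.0123 g ÷ 1.008 g/mol = 0.0122 mol
F: 0.2318 g ÷ 19.00 g/mol = 0.0122 mol
S: 0.7824 g ÷ 32.07 g/mol = 0.0244 mol
Ratios (÷ 0.0122): C 3.000, H 1.000, F 1.000, S 2.000
Ratio ≈ 3:1:1:2, so the empirical formula is C3HFS2

C3HFS2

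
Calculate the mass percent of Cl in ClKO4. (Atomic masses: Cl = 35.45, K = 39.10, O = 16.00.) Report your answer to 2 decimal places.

25.59%

Molar mass = 1(35.45) + 1(39.10) + 4(16.00) = 138.550 g/mol
Mass of Cl per mole = 1 × 35.45 = 35.450 g
% Cl = 35.450 / 138.550 × 100 = 25.59%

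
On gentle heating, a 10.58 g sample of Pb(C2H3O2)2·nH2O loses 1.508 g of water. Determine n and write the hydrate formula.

Pb(C2H3O2)2·3H2O

Mass of anhydrous Pb(C2H3O2)2 = 10.58 − 1.508 = 9.072 g
mol H2O = 1.508 / 18.02 = 0.08368
Molar mass of Pb(C2H3O2)2 = 325.29 g/mol → mol Pb(C2H3O2)2 = 9.072 / 325.29 = 0.02789
n = 0.08368 / 0.02789 = 3.00 ≈ 3 → Pb(C2H3O2)2·3H2O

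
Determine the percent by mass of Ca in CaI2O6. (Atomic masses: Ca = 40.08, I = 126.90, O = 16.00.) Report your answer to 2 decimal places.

Molar mass = 1(40.08) + 2(126.90) + 6(16.00) = 389.880 g/mol
Mass of Ca per mole = 1 × 40.08 = 40.080 g
% Ca = 40.080 / 389.880 × 100 = 10.28%

10.28%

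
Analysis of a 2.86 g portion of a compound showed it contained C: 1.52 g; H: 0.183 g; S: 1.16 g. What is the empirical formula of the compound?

Moles — C: 1.52 / 12.01 = 0.1266 mol; H: 0.183 / 1.008 = 0.1815 mol; S: 1.16 / 32.07 = 0.03617 mol
Ratios (÷ 0.03617): C 3.499, H 5.019, S 1.000
Multiply by 2: C 7.00, H 10.04, S 2.00 → C7H10S2

C7H10S2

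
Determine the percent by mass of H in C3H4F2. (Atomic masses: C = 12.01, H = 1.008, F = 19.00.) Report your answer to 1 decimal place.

5.2%

Molar mass = 3(12.01) + 4(1.008) + 2(19.00) = 78.062 g/mol
Mass of H per mole = 4 × 1.008 = 4.032 g
% H = 4.032 / 78.062 × 100 = 5.2%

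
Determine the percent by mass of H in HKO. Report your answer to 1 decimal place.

Molar mass = 1(1.008) + 1(39.10) + 1(16.00) = 56.108 g/mol
Mass of H per mole = 1 × 1.008 = 1.008 g
% H = 1.008 / 56.108 × 100 = 1.8%

1.8%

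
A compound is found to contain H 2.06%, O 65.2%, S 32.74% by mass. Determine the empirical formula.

Assume 100 g: 2.06 g H, 65.2 g O, 32.74 g S.
Moles — H: 2.06 / 1.008 = 2.044 mol; O: 65.2 / 16.00 = 4.075 mol; S: 32.74 / 32.07 = 1.021 mol
Smallest is S at 1.021 mol; normalising gives H 2.002, O 3.992, S 1.000
Ratio ≈ 2:4:1, so the empirical formula is H2O4S

H2O4S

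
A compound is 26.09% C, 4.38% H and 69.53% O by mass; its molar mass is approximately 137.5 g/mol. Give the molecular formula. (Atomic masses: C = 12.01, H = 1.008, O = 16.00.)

C3H6O6

Assume 100 g: 26.09 g C, 4.38 g H, 69.53 g O.
n(C) = 26.09/12.01 = 2.172, n(H) = 4.38/1.008 = 4.345, n(O) = 69.53/16.00 = 4.346
Smallest is C at 2.172 mol; normalising gives C 1.000, H 2.000, O 2.000
Ratio ≈ 1:2:2, so the empirical formula is CH2O2
Empirical-formula mass = 46.03 g/mol
n = 137.5 / 46.03 = 2.99 ≈ 3
Molecular formula = (CH2O2)×3 = C3H6O6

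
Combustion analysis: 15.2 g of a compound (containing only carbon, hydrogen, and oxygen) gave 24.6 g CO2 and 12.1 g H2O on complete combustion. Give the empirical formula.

mol C = 24.6 / 44.01 = 0.5590; mass C = 0.5590 × 12.01 = 6.713 g
mol H = 2 × (12.1 / 18.02) = 1.343; mass H = 1.343 × 1.008 = 1.354 g
mass O = 15.2 − (8.067) = 7.133 g → mol O = 0.4458
Divide by the smallest (0.4458 mol O): C 1.254, H 3.012, O 1.000
Scaling by 4: C 5.02, H 12.05, O 4.00 → C5H12O4

C5H12O4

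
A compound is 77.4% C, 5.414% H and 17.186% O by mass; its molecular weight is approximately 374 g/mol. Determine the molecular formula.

Assume 100 g: 77.4 g C, 5.414 g H, 17.186 g O.
n(C) = 77.4/12.01 = 6.445, n(H) = 5.414/1.008 = 5.371, n(O) = 17.186/16.00 = 1.074
Divide by the smallest (1.074 mol O): C 6.000, H 5.000, O 1.000
→ C6H5O
Empirical-formula mass = 93.10 g/mol
n = 374 / 93.10 = 4.02 ≈ 4
Molecular formula = (C6H5O)×4 = C24H20O4

C24H20O4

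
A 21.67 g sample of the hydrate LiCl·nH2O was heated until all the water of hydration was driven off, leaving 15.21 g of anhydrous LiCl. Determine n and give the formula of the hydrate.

LiCl·H2O

Mass of water lost = 21.67 − 15.21 = 6.46 g → 6.46 / 18.02 = 0.3585 mol H2O
Molar mass of LiCl = 42.39 g/mol → mol LiCl = 15.21 / 42.39 = 0.3588
n = 0.3585 / 0.3588 = 1.00 ≈ 1 → LiCl·H2O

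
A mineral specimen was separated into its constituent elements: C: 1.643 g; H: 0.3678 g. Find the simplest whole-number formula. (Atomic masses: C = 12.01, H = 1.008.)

C3H8

Moles — C: 1.643 / 12.01 = 0.1368 mol; H: 0.3678 / 1.008 = 0.3649 mol
Divide by the smallest (0.1368 mol C): C 1.000, H 2.667
Multiply by 3: C 3.00, H 8.00 → C3H8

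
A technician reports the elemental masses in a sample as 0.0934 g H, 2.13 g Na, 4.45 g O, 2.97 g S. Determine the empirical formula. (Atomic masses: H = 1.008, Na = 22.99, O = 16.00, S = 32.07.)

Moles — H: 0.0934 / 1.008 = 0.09266 mol; Na: 2.13 / 22.99 = 0.09265 mol; O: 4.45 / 16.00 = 0.2781 mol; S: 2.97 / 32.07 = 0.09261 mol
Ratios (÷ 0.09261): H 1.001, Na 1.000, O 3.003, S 1.000
→ HNaO3S

HNaO3S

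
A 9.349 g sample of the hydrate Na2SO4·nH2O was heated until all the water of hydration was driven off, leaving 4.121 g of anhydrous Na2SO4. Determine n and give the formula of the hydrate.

Na2SO4·10H2O

Mass of water lost = 9.349 − 4.121 = 5.228 g → 5.228 / 18.02 = 0.2901 mol H2O
Molar mass of Na2SO4 = 142.05 g/mol → mol Na2SO4 = 4.121 / 142.05 = 0.02901
n = 0.2901 / 0.02901 = 10.00 ≈ 10 → Na2SO4·10H2O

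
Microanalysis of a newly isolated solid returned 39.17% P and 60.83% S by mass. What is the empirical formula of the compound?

Assume 100 g: 39.17 g P, 60.83 g S.
n(P) = 39.17/30.97 = 1.265, n(S) = 60.83/32.07 = 1.897
Ratios (÷ 1.265): P 1.000, S 1.500
×2: P 2.00, S 3.00 → P2S3

P2S3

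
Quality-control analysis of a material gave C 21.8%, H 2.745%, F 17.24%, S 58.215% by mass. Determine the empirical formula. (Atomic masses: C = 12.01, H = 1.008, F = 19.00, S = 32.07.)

Assume 100 g: 21.8 g C, 2.745 g H, 17.24 g F, 58.215 g S.
C: 21.8 g ÷ 12.01 g/mol = 1.815 mol
H: 2.745 g ÷ 1.008 g/mol = 2.723 mol
F: 17.24 g ÷ 19.00 g/mol = 0.9074 mol
S: 58.215 g ÷ 32.07 g/mol = 1.815 mol
Divide by the smallest (0.9074 mol F): C 2.000, H 3.001, F 1.000, S 2.001
≈ 2:3:1:2 → C2H3FS2

C2H3FS2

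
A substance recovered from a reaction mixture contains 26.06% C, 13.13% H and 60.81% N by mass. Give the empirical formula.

Assume 100 g: 26.06 g C, 13.13 g H, 60.81 g N.
C: 26.06 g ÷ 12.01 g/mol = 2.17 mol
H: 13.13 g ÷ 1.008 g/mol = 13.03 mol
N: 60.81 g ÷ 14.01 g/mol = 4.34 mol
Divide by the smallest (2.17 mol C): C 1.000, H 6.003, N 2.000
≈ 1:6:2 → CH6N2

CH6N2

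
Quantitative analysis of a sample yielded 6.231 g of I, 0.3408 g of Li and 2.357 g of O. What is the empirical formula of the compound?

ILiO3

I: 6.231 g ÷ 126.90 g/mol = 0.0491 mol
Li: 0.3408 g ÷ 6.94 g/mol = 0.04911 mol
O: 2.357 g ÷ 16.00 g/mol = 0.1473 mol
Smallest is I at 0.0491 mol; normalising gives I 1.000, Li 1.000, O 3.000
Ratio ≈ 1:1:3, so the empirical formula is ILiO3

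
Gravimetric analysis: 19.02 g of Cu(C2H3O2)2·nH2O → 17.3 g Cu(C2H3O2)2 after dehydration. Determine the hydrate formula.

Cu(C2H3O2)2·H2O

Mass of water lost = 19.02 − 17.3 = 1.72 g → 1.72 / 18.02 = 0.09545 mol H2O
Molar mass of Cu(C2H3O2)2 = 181.64 g/mol → mol Cu(C2H3O2)2 = 17.3 / 181.64 = 0.09524
n = 0.09545 / 0.09524 = 1.00 ≈ 1 → Cu(C2H3O2)2·H2O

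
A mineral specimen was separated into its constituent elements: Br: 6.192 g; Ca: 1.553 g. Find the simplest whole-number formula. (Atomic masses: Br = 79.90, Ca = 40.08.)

Br: 6.192 g ÷ 79.90 g/mol = 0.0775 mol
Ca: 1.553 g ÷ 40.08 g/mol = 0.03875 mol
Divide by the smallest (0.03875 mol Ca): Br 2.000, Ca 1.000
→ Br2Ca

Br2Ca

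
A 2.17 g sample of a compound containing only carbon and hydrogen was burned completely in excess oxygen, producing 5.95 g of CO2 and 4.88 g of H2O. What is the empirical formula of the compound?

mol C = 5.95 / 44.01 = 0.1352; mass C = 0.1352 × 12.01 = 1.624 g
mol H = 2 × (4.88 / 18.02) = 0.5416; mass H = 0.5416 × 1.008 = 0.5460 g
Divide by the smallest (0.1352 mol C): C 1.000, H 4.006
Ratio ≈ 1:4, so the empirical formula is CH4

CH4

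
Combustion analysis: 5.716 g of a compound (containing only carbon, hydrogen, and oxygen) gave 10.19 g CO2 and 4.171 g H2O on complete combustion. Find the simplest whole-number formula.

mol C = 10.19 / 44.01 = 0.2315; mass C = 0.2315 × 12.01 = 2.781 g
mol H = 2 × (4.171 / 18.02) = 0.4629; mass H = 0.4629 × 1.008 = 0.4666 g
mass O = 5.716 − (3.247) = 2.469 g → mol O = 0.1543
Smallest is O at 0.1543 mol; normalising gives C 1.501, H 3.000, O 1.000
×2: C 3.00, H 6.00, O 2.00 → C3H6O2

C3H6O2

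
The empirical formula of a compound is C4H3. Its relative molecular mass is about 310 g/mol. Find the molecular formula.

Empirical-formula mass = 51.06 g/mol
n = 310 / 51.06 = 6.07 ≈ 6
Molecular formula = (C4H3)6 = C24H18

C24H18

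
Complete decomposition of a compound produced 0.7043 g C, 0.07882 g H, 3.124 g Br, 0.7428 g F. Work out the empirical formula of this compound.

C3H4Br2F2

Moles — C: 0.7043 / 12.01 = 0.05864 mol; H: 0.07882 / 1.008 = 0.07819 mol; Br: 3.124 / 79.90 = 0.0391 mol; F: 0.7428 / 19.00 = 0.03909 mol
Divide by the smallest (0.03909 mol F): C 1.500, H 2.000, Br 1.000, F 1.000
Scaling by 2: C 3.00, H 4.00, Br 2.00, F 2.00 → C3H4Br2F2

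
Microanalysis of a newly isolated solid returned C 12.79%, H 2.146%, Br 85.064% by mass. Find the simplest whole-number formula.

CH2Br

Assume 100 g: 12.79 g C, 2.146 g H, 85.064 g Br.
n(C) = 12.79/12.01 = 1.065, n(H) = 2.146/1.008 = 2.129, n(Br) = 85.064/79.90 = 1.065
Ratios (÷ 1.065): C 1.000, H 2.000, Br 1.000
Ratio ≈ 1:2:1, so the empirical formula is CH2Br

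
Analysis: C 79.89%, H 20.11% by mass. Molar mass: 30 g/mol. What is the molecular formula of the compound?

C2H6

Assume 100 g: 79.89 g C, 20.11 g H.
Moles — C: 79.89 / 12.01 = 6.652 mol; H: 20.11 / 1.008 = 19.95 mol
Divide by the smallest (6.652 mol C): C 1.000, H 2.999
≈ 1:3 → CH3
Empirical-formula mass = 15.03 g/mol
n = 30 / 15.03 = 2.00 ≈ 2
Molecular formula = (CH3)×2 = C2H6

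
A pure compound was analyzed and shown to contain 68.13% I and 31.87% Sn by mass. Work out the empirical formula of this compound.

I2Sn

Assume 100 g: 68.13 g I, 31.87 g Sn.
I: 68.13 g ÷ 126.90 g/mol = 0.5369 mol
Sn: 31.87 g ÷ 118.71 g/mol = 0.2685 mol
Ratios (÷ 0.2685): I 2.000, Sn 1.000
→ I2Sn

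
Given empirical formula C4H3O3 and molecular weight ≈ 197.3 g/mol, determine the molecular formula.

Empirical-formula mass = 99.06 g/mol
n = 197.3 / 99.06 = 1.99 ≈ 2
Molecular formula = (C4H3O3)2 = C8H6O6

C8H6O6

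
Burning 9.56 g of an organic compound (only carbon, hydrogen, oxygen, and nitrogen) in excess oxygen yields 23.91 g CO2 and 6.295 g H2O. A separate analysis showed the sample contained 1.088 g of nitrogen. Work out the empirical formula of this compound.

C7H9NO

mol C = 23.91 / 44.01 = 0.5433; mass C = 0.5433 × 12.01 = 6.525 g
mol H = 2 × (6.295 / 18.02) = 0.6987; mass H = 0.6987 × 1.008 = 0.7043 g
mol N = 1.088 / 14.01 = 0.07766
mass O = 9.56 − (8.317) = 1.243 g → mol O = 0.07768
Divide by the smallest (0.07766 mol N): C 6.996, H 8.997, N 1.000, O 1.000
Ratio ≈ 7:9:1:1, so the empirical formula is C7H9NO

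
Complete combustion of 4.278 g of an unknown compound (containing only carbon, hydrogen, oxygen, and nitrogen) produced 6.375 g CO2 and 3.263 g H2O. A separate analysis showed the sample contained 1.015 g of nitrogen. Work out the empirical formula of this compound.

mol C = 6.375 / 44.01 = 0.1449; mass C = 0.1449 × 12.01 = 1.740 g
mol H = 2 × (3.263 / 18.02) = 0.3622; mass H = 0.3622 × 1.008 = 0.3651 g
mol N = 1.015 / 14.01 = 0.07245
mass O = 4.278 − (3.120) = 1.158 g → mol O = 0.07239
Divide by the smallest (0.07239 mol O): C 2.001, H 5.003, N 1.001, O 1.000
→ C2H5NO

C2H5NO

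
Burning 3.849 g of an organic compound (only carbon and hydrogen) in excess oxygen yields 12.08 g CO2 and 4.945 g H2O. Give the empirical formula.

mol C = 12.08 / 44.01 = 0.2745; mass C = 0.2745 × 12.01 = 3.297 g
mol H = 2 × (4.945 / 18.02) = 0.5488; mass H = 0.5488 × 1.008 = 0.5532 g
Smallest is C at 0.2745 mol; normalising gives C 1.000, H 2.000
≈ 1:2 → CH2

CH2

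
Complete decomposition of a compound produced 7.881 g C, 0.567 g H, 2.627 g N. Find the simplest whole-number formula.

C7H6N2

Moles — C: 7.881 / 12.01 = 0.6562 mol; H: 0.567 / 1.008 = 0.5625 mol; N: 2.627 / 14.01 = 0.1875 mol
Divide by the smallest (0.1875 mol N): C 3.500, H 3.000, N 1.000
×2: C 7.00, H 6.00, N 2.00 → C7H6N2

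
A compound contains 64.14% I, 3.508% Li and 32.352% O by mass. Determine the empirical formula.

Assume 100 g: 64.14 g I, 3.508 g Li, 32.352 g O.
n(I) = 64.14/126.90 = 0.5054, n(Li) = 3.508/6.94 = 0.5055, n(O) = 32.352/16.00 = 2.022
Ratios (÷ 0.5054): I 1.000, Li 1.000, O 4.000
≈ 1:1:4 → ILiO4

ILiO4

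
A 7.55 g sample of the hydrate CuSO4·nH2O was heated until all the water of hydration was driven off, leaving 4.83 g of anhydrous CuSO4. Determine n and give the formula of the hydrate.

Mass of water lost = 7.55 − 4.83 = 2.72 g → 2.72 / 18.02 = 0.1509 mol H2O
Molar mass of CuSO4 = 159.62 g/mol → mol CuSO4 = 4.83 / 159.62 = 0.03026
n = 0.1509 / 0.03026 = 4.99 ≈ 5 → CuSO4·5H2O

CuSO4·5H2O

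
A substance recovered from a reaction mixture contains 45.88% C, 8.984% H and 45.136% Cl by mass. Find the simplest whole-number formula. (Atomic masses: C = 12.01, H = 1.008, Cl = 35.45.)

C3H7Cl

Assume 100 g: 45.88 g C, 8.984 g H, 45.136 g Cl.
Moles — C: 45.88 / 12.01 = 3.82 mol; H: 8.984 / 1.008 = 8.913 mol; Cl: 45.136 / 35.45 = 1.273 mol
Smallest is Cl at 1.273 mol; normalising gives C 3.000, H 7.000, Cl 1.000
Ratio ≈ 3:7:1, so the empirical formula is C3H7Cl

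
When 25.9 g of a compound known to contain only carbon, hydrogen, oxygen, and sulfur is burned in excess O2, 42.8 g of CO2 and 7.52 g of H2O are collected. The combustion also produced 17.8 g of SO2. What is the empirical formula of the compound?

mol C = 42.8 / 44.01 = 0.9725; mass C = 0.9725 × 12.01 = 11.68 g
mol H = 2 × (7.52 / 18.02) = 0.8346; mass H = 0.8346 × 1.008 = 0.8413 g
mol S = 17.8 / 64.07 = 0.2778; mass S = 8.910 g
mass O = 25.9 − (21.43) = 4.469 g → mol O = 0.2793
Ratios (÷ 0.2778): C 3.500, H 3.004, O 1.005, S 1.000
Multiply by 2: C 7.00, H 6.01, O 2.01, S 2.00 → C7H6O2S2

C7H6O2S2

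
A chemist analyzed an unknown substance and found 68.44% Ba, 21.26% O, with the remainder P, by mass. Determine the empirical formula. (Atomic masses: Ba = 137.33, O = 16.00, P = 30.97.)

Assume 100 g: 68.44 g Ba, 21.26 g O, 10.3 g P.
n(Ba) = 68.44/137.33 = 0.4984, n(O) = 21.26/16.00 = 1.329, n(P) = 10.3/30.97 = 0.3326
Smallest is P at 0.3326 mol; normalising gives Ba 1.498, O 3.995, P 1.000
×2: Ba 3.00, O 7.99, P 2.00 → Ba3O8P2

Ba3O8P2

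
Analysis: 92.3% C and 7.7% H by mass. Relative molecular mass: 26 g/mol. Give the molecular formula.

Assume 100 g: 92.3 g C, 7.7 g H.
n(C) = 92.3/12.01 = 7.685, n(H) = 7.7/1.008 = 7.639
Divide by the smallest (7.639 mol H): C 1.006, H 1.000
Ratio ≈ 1:1, so the empirical formula is CH
Empirical-formula mass = 13.02 g/mol
n = 26 / 13.02 = 2.00 ≈ 2
Molecular formula = (CH)×2 = C2H2

C2H2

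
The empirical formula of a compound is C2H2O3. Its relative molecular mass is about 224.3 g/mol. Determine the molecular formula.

C6H6O9

Empirical-formula mass = 74.04 g/mol
n = 224.3 / 74.04 = 3.03 ≈ 3
Molecular formula = (C2H2O3)3 = C6H6O9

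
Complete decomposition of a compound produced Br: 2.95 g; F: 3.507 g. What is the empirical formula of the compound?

BrF5

Moles — Br: 2.95 / 79.90 = 0.03692 mol; F: 3.507 / 19.00 = 0.1846 mol
Smallest is Br at 0.03692 mol; normalising gives Br 1.000, F 4.999
→ BrF5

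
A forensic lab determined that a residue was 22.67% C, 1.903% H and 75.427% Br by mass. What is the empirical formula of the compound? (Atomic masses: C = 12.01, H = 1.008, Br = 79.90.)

Assume 100 g: 22.67 g C, 1.903 g H, 75.427 g Br.
C: 22.67 g ÷ 12.01 g/mol = 1.888 mol
H: 1.903 g ÷ 1.008 g/mol = 1.888 mol
Br: 75.427 g ÷ 79.90 g/mol = 0.944 mol
Ratios (÷ 0.944): C 2.000, H 2.000, Br 1.000
≈ 2:2:1 → C2H2Br

C2H2Br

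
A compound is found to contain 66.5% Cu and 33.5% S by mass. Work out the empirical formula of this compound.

Assume 100 g: 66.5 g Cu, 33.5 g S.
Moles — Cu: 66.5 / 63.55 = 1.046 mol; S: 33.5 / 32.07 = 1.045 mol
Divide by the smallest (1.045 mol S): Cu 1.002, S 1.000
→ CuS

CuS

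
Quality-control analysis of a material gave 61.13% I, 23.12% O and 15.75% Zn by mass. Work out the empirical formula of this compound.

I2O6Zn

Assume 100 g: 61.13 g I, 23.12 g O, 15.75 g Zn.
Moles — I: 61.13 / 126.90 = 0.4817 mol; O: 23.12 / 16.00 = 1.445 mol; Zn: 15.75 / 65.38 = 0.2409 mol
Smallest is Zn at 0.2409 mol; normalising gives I 2.000, O 5.998, Zn 1.000
→ I2O6Zn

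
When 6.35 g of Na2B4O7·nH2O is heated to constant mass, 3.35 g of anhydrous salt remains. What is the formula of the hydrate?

Mass of water lost = 6.35 − 3.35 = 3 g → 3 / 18.02 = 0.1665 mol H2O
Molar mass of Na2B4O7 = 201.22 g/mol → mol Na2B4O7 = 3.35 / 201.22 = 0.01665
n = 0.1665 / 0.01665 = 10.00 ≈ 10 → Na2B4O7·10H2O

Na2B4O7·10H2O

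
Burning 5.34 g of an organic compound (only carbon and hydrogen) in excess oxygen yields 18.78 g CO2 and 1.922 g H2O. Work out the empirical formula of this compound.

mol C = 18.78 / 44.01 = 0.4267; mass C = 0.4267 × 12.01 = 5.125 g
mol H = 2 × (1.922 / 18.02) = 0.2133; mass H = 0.2133 × 1.008 = 0.2150 g
Ratios (÷ 0.2133): C 2.000, H 1.000
≈ 2:1 → C2H

C2H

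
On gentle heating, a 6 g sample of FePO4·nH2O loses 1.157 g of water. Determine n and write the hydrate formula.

Mass of anhydrous FePO4 = 6 − 1.157 = 4.843 g
mol H2O = 1.157 / 18.02 = 0.06421
Molar mass of FePO4 = 150.82 g/mol → mol FePO4 = 4.843 / 150.82 = 0.03211
n = 0.06421 / 0.03211 = 2.00 ≈ 2 → FePO4·2H2O

FePO4·2H2O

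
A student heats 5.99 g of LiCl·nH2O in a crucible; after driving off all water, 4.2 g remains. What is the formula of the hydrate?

LiCl·H2O

Mass of water lost = 5.99 − 4.2 = 1.79 g → 1.79 / 18.02 = 0.09933 mol H2O
Molar mass of LiCl = 42.39 g/mol → mol LiCl = 4.2 / 42.39 = 0.09908
n = 0.09933 / 0.09908 = 1.00 ≈ 1 → LiCl·H2O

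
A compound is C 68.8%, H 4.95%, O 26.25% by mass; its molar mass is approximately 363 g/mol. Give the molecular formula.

Assume 100 g: 68.8 g C, 4.95 g H, 26.25 g O.
Moles — C: 68.8 / 12.01 = 5.729 mol; H: 4.95 / 1.008 = 4.911 mol; O: 26.25 / 16.00 = 1.641 mol
Divide by the smallest (1.641 mol O): C 3.492, H 2.993, O 1.000
Multiply by 2: C 6.98, H 5.99, O 2.00 → C7H6O2
Empirical-formula mass = 122.12 g/mol
n = 363 / 122.12 = 2.97 ≈ 3
Molecular formula = (C7H6O2)×3 = C21H18O6

C21H18O6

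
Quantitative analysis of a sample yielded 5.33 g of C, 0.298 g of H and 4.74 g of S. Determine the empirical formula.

n(C) = 5.33/12.01 = 0.4438, n(H) = 0.298/1.008 = 0.2956, n(S) = 4.74/32.07 = 0.1478
Ratios (÷ 0.1478): C 3.003, H 2.000, S 1.000
≈ 3:2:1 → C3H2S

C3H2S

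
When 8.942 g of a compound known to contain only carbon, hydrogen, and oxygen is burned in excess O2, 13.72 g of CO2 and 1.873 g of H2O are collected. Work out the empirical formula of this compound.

C3H2O3

mol C = 13.72 / 44.01 = 0.3117; mass C = 0.3117 × 12.01 = 3.744 g
mol H = 2 × (1.873 / 18.02) = 0.2079; mass H = 0.2079 × 1.008 = 0.2095 g
mass O = 8.942 − (3.954) = 4.988 g → mol O = 0.3118
Smallest is H at 0.2079 mol; normalising gives C 1.500, H 1.000, O 1.500
Multiply by 2: C 3.00, H 2.00, O 3.00 → C3H2O3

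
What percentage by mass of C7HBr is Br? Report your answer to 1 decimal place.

48.4%

Molar mass = 7(12.01) + 1(1.008) + 1(79.90) = 164.978 g/mol
Mass of Br per mole = 1 × 79.90 = 79.900 g
% Br = 79.900 / 164.978 × 100 = 48.4%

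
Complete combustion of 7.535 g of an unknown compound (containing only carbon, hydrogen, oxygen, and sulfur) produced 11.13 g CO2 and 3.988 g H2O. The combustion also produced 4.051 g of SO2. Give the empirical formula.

C4H7O2S

mol C = 11.13 / 44.01 = 0.2529; mass C = 0.2529 × 12.01 = 3.037 g
mol H = 2 × (3.988 / 18.02) = 0.4426; mass H = 0.4426 × 1.008 = 0.4462 g
mol S = 4.051 / 64.07 = 0.06323; mass S = 2.028 g
mass O = 7.535 − (5.511) = 2.024 g → mol O = 0.1265
Smallest is S at 0.06323 mol; normalising gives C 4.000, H 7.000, O 2.001, S 1.000
Ratio ≈ 4:7:2:1, so the empirical formula is C4H7O2S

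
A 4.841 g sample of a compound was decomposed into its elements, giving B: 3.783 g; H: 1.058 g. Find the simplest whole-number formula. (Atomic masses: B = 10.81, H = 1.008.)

B: 3.783 g ÷ 10.81 g/mol = 0.35 mol
H: 1.058 g ÷ 1.008 g/mol = 1.05 mol
Ratios (÷ 0.35): B 1.000, H 2.999
Ratio ≈ 1:3, so the empirical formula is BH3

BH3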